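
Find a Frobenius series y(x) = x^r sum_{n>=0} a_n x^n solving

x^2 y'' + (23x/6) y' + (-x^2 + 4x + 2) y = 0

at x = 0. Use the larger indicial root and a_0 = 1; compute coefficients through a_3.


Write in Frobenius form y'' + (p(x)/x) y' + (q(x)/x^2) y = 0:
  p(x) = 23/6,  q(x) = -x^2 + 4x + 2.
Indicial equation: r(r-1) + (23/6) r + (2) = 0 -> roots r_1 = -4/3, r_2 = -3/2.
Take r = r_1 = -4/3. Let y(x) = x^r sum_{n>=0} a_n x^n with a_0 = 1.
Substitute y = x^r sum a_n x^n and match x^{r+n}. The recurrence is
  D(n) a_n + 4 a_{n-1} - 1 a_{n-2} = 0,  where D(n) = (r+n)(r+n-1) + (23/6)(r+n) + (2).
  a_n = [-4 a_{n-1} + 1 a_{n-2}] / D(n).
Since the indicial polynomial factors as (r - r_1)(r - r_2), D(n) = (r_1 + n - r_1)(r_1 + n - r_2) = n(n + 1/6).
Evaluating step by step (a_0 = 1):
  n = 1: D(1) = 1(1 + 1/6) = 7/6; numerator = -4(1) = -4; a_1 = (-4)/(7/6) = -24/7
  n = 2: D(2) = 2(2 + 1/6) = 13/3; numerator = -4(-24/7) + 1(1) = 103/7; a_2 = (103/7)/(13/3) = 309/91
  n = 3: D(3) = 3(3 + 1/6) = 19/2; numerator = -4(309/91) + 1(-24/7) = -1548/91; a_3 = (-1548/91)/(19/2) = -3096/1729

r = -4/3; a_0 = 1; a_1 = -24/7; a_2 = 309/91; a_3 = -3096/1729


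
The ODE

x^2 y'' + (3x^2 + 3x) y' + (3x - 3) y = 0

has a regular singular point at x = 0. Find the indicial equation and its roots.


Divide by x^2 to reach normal form y'' + P_1(x) y' + P_2(x) y = 0 with P_1(x) = 3 + 3/x and P_2(x) = 3/x - 3/x^2.
x = 0 is a singular point because the y'-coefficient 3 + 3/x has a pole at x = 0 and the y-coefficient 3/x - 3/x^2 has a pole at x = 0.
It is a regular singular point because x P_1(x) = p(x) = 3x + 3 and x^2 P_2(x) = q(x) = 3x - 3 are polynomials, hence analytic at x = 0.
p(0) = 3,  q(0) = -3.
Indicial equation: r(r-1) + p(0) r + q(0) = 0, i.e. r^2 + (p(0) - 1) r + q(0) = 0, i.e. r^2 + 2 r - 3 = 0.
Discriminant: (2)^2 - 4(-3) = 16, so r = (-2 ± 4)/2.
Solving: r_1 = 1, r_2 = -3.

indicial: r^2 + 2 r - 3 = 0; roots r_1 = 1, r_2 = -3


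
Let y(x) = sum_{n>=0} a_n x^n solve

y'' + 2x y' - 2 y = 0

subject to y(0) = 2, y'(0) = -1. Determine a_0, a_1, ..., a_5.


Ansatz: y(x) = sum_{n>=0} a_n x^n, so y'(x) = sum_{n>=1} n a_n x^(n-1) and y''(x) = sum_{n>=2} n(n-1) a_n x^(n-2).
Substitute into P(x) y'' + Q(x) y' + R(x) y = 0 with P(x) = 1, Q(x) = 2x, R(x) = -2, and match powers of x.
Initial conditions: a_0 = 2, a_1 = -1.
Setting the coefficient of each power of x to zero and solving order by order (substituting the coefficients already found):
  x^0: 2 a_2 - 2 a_0 = 0  ->  2 a_2 = 2 a_0 = 4  ->  a_2 = 2
  x^1: 6 a_3 = 0  ->  a_3 = 0
  x^2: 12 a_4 + 2 a_2 = 0  ->  12 a_4 = -2 a_2 = -4  ->  a_4 = -1/3
  x^3: 20 a_5 + 4 a_3 = 0  ->  20 a_5 = -4 a_3 = 0  ->  a_5 = 0
Truncated series: y(x) = 2 - x + 2 x^2 - (1/3) x^4 + O(x^6).

a_0 = 2; a_1 = -1; a_2 = 2; a_3 = 0; a_4 = -1/3; a_5 = 0


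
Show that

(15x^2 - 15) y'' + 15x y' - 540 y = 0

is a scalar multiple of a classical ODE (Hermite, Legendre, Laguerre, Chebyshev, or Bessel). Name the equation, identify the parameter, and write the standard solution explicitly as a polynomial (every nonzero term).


All three coefficients share the factor -15; dividing through by -15 gives  (1 - x^2) y'' - x y' + 36 y = 0.
This matches the Chebyshev equation (1 - x^2) y'' - x y' + n^2 y = 0 (note the -x y' term, not -2x y') with n^2 = 36, so n = 6; the polynomial solution is T_6(x).
With y = sum_k a_k x^k, matching x^k gives (k+2)(k+1) a_{k+2} = (k^2 - n^2) a_k = (k - 6)(k + 6) a_k. The right side vanishes at k = 6, so the series with the parity of 6 terminates at degree 6.
Standard normalization: leading coefficient of T_n is 2^(n-1), so a_6 = 2^5 = 32. Work downward with a_k = (k+1)(k+2) a_{k+2} / ((k - 6)(k + 6)):
  a_4 = (5)(6)(32) / ((4 - 6)(4 + 6)) = 960/(-20) = -48
  a_2 = (3)(4)(-48) / ((2 - 6)(2 + 6)) = -576/(-32) = 18
  a_0 = (1)(2)(18) / ((0 - 6)(0 + 6)) = 36/(-36) = -1
Hence T_6(x) = 32 x^6 - 48 x^4 + 18 x^2 - 1.

T_6(x); series = 32 x^6 - 48 x^4 + 18 x^2 - 1


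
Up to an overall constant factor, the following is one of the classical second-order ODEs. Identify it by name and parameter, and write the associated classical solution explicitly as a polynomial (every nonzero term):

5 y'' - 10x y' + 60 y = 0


All three coefficients share the factor 5; dividing through by 5 gives  y'' - 2x y' + 12 y = 0.
This matches the Hermite equation y'' - 2x y' + 2n y = 0 with 2n = 12, so n = 6; the polynomial solution is H_6(x).
With y = sum_k a_k x^k, matching x^k gives (k+2)(k+1) a_{k+2} = 2(k - n) a_k = 2(k - 6) a_k. The right side vanishes at k = 6, so the series with the parity of 6 terminates at degree 6.
Standard normalization: leading coefficient of H_n is 2^n, so a_6 = 2^6 = 64. Work downward with a_k = (k+1)(k+2) a_{k+2} / (2(k - n)):
  a_4 = (5)(6)(64) / (2(4 - 6)) = 1920/(-4) = -480
  a_2 = (3)(4)(-480) / (2(2 - 6)) = -5760/(-8) = 720
  a_0 = (1)(2)(720) / (2(0 - 6)) = 1440/(-12) = -120
Hence H_6(x) = 64 x^6 - 480 x^4 + 720 x^2 - 120.

H_6(x); series = 64 x^6 - 480 x^4 + 720 x^2 - 120


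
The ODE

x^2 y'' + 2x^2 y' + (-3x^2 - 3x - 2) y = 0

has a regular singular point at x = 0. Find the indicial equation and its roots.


Divide by x^2 to reach normal form y'' + P_1(x) y' + P_2(x) y = 0 with P_1(x) = 2 and P_2(x) = -3 - 3/x - 2/x^2.
x = 0 is a singular point because the y-coefficient -3 - 3/x - 2/x^2 has a pole at x = 0.
It is a regular singular point because x P_1(x) = p(x) = 2x and x^2 P_2(x) = q(x) = -3x^2 - 3x - 2 are polynomials, hence analytic at x = 0.
p(0) = 0,  q(0) = -2.
Indicial equation: r(r-1) + p(0) r + q(0) = 0, i.e. r^2 + (p(0) - 1) r + q(0) = 0, i.e. r^2 - 1 r - 2 = 0.
Discriminant: (-1)^2 - 4(-2) = 9, so r = (1 ± 3)/2.
Solving: r_1 = 2, r_2 = -1.

indicial: r^2 - 1 r - 2 = 0; roots r_1 = 2, r_2 = -1


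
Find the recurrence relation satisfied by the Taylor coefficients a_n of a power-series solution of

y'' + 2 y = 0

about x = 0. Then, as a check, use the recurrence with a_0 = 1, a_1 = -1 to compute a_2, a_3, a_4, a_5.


Substitute y = sum_n a_n x^n into y'' + (const) y = 0.
y''(x) = sum_{n>=0} (n+2)(n+1) a_{n+2} x^n.
The ODE becomes sum_n [(n+2)(n+1) a_{n+2} + 2 a_n] x^n = 0.
Setting each coefficient to zero gives the recurrence:
  (n+2)(n+1) a_{n+2} + 2 a_n = 0,
  a_{n+2} = -2 / ((n+1)(n+2)) a_n.

Check with a_0 = 1, a_1 = -1 (apply the recurrence for n = 0, 1, 2, 3): a_0 = 1, a_1 = -1, a_2 = -1, a_3 = 1/3, a_4 = 1/6, a_5 = -1/30.

a_{n+2} = -2/((n+1)(n+2)) * a_n; check: a_0 = 1, a_1 = -1, a_2 = -1, a_3 = 1/3, a_4 = 1/6, a_5 = -1/30


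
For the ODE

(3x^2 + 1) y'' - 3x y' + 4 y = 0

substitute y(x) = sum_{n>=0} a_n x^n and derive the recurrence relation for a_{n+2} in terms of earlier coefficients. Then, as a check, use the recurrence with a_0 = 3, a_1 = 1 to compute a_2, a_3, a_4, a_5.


Substitute y = sum_n a_n x^n.
(1 + 3 x^2) y'' contributes (n+2)(n+1) a_{n+2} + 3 n(n-1) a_n at x^n.
-3 x y'(x) contributes -3 n a_n at x^n.
4 y(x) contributes 4 a_n at x^n.
Matching x^n: (n+2)(n+1) a_{n+2} + (3 n(n-1) - 3 n + 4) a_n = 0.
Thus a_{n+2} = (-3 n(n-1) + 3 n - 4) / ((n+1)(n+2)) * a_n.

Check with a_0 = 3, a_1 = 1 (apply the recurrence for n = 0, 1, 2, 3): a_0 = 3, a_1 = 1, a_2 = -6, a_3 = -1/6, a_4 = 2, a_5 = 13/120.

a_(n+2) = (-3 n(n-1) + 3 n - 4) / ((n+1)(n+2)) * a_n; check: a_0 = 3, a_1 = 1, a_2 = -6, a_3 = -1/6, a_4 = 2, a_5 = 13/120


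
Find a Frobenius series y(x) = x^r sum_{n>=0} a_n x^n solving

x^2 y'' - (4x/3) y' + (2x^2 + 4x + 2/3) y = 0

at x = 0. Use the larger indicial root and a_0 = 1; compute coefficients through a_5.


Write in Frobenius form y'' + (p(x)/x) y' + (q(x)/x^2) y = 0:
  p(x) = -4/3,  q(x) = 2x^2 + 4x + 2/3.
Indicial equation: r(r-1) + (-4/3) r + (2/3) = 0 -> roots r_1 = 2, r_2 = 1/3.
Take r = r_1 = 2. Let y(x) = x^r sum_{n>=0} a_n x^n with a_0 = 1.
Substitute y = x^r sum a_n x^n and match x^{r+n}. The recurrence is
  D(n) a_n + 4 a_{n-1} + 2 a_{n-2} = 0,  where D(n) = (r+n)(r+n-1) + (-4/3)(r+n) + (2/3).
  a_n = [-4 a_{n-1} - 2 a_{n-2}] / D(n).
Since the indicial polynomial factors as (r - r_1)(r - r_2), D(n) = (r_1 + n - r_1)(r_1 + n - r_2) = n(n + 5/3).
Evaluating step by step (a_0 = 1):
  n = 1: D(1) = 1(1 + 5/3) = 8/3; numerator = -4(1) = -4; a_1 = (-4)/(8/3) = -3/2
  n = 2: D(2) = 2(2 + 5/3) = 22/3; numerator = -4(-3/2) - 2(1) = 4; a_2 = (4)/(22/3) = 6/11
  n = 3: D(3) = 3(3 + 5/3) = 14; numerator = -4(6/11) - 2(-3/2) = 9/11; a_3 = (9/11)/(14) = 9/154
  n = 4: D(4) = 4(4 + 5/3) = 68/3; numerator = -4(9/154) - 2(6/11) = -102/77; a_4 = (-102/77)/(68/3) = -9/154
  n = 5: D(5) = 5(5 + 5/3) = 100/3; numerator = -4(-9/154) - 2(9/154) = 9/77; a_5 = (9/77)/(100/3) = 27/7700

r = 2; a_0 = 1; a_1 = -3/2; a_2 = 6/11; a_3 = 9/154; a_4 = -9/154; a_5 = 27/7700


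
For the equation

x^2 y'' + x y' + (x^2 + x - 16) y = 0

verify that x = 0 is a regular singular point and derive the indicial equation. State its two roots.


Divide by x^2 to reach normal form y'' + P_1(x) y' + P_2(x) y = 0 with P_1(x) = 1/x and P_2(x) = 1 + 1/x - 16/x^2.
x = 0 is a singular point because the y'-coefficient 1/x has a pole at x = 0 and the y-coefficient 1 + 1/x - 16/x^2 has a pole at x = 0.
It is a regular singular point because x P_1(x) = p(x) = 1 and x^2 P_2(x) = q(x) = x^2 + x - 16 are polynomials, hence analytic at x = 0.
p(0) = 1,  q(0) = -16.
Indicial equation: r(r-1) + p(0) r + q(0) = 0, i.e. r^2 + (p(0) - 1) r + q(0) = 0, i.e. r^2 - 16 = 0.
Discriminant: (0)^2 - 4(-16) = 64, so r = (0 ± 8)/2.
Solving: r_1 = 4, r_2 = -4.

indicial: r^2 - 16 = 0; roots r_1 = 4, r_2 = -4


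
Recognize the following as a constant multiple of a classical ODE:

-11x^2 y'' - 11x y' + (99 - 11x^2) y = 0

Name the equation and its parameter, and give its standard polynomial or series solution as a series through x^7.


All three coefficients share the factor -11; dividing through by -11 gives  x^2 y'' + x y' + (x^2 - 9) y = 0.
This matches the Bessel equation x^2 y'' + x y' + (x^2 - nu^2) y = 0 with nu^2 = 9, so nu = 3; the solution bounded at x = 0 is J_3(x).
Frobenius at x = 0: indicial roots ±nu; for r = nu the recurrence k(k + 2nu) c_k = -c_{k-2} gives the standard series J_nu(x) = sum_{k>=0} (-1)^k / (k! (k+nu)!) (x/2)^(2k+nu). Evaluate the first 3 terms:
  k = 0: (-1)^0 / (0! * 3! * 2^3) x^3 = 1/(1*6*8) x^3 = (1/48) x^3
  k = 1: (-1)^1 / (1! * 4! * 2^5) x^5 = -1/(1*24*32) x^5 = (-1/768) x^5
  k = 2: (-1)^2 / (2! * 5! * 2^7) x^7 = 1/(2*120*128) x^7 = (1/30720) x^7
Hence J_3(x) = x^7/30720 - x^5/768 + x^3/48 + ....

J_3(x); series = x^7/30720 - x^5/768 + x^3/48


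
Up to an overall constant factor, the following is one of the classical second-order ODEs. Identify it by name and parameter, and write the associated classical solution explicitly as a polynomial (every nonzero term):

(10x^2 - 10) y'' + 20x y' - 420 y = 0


All three coefficients share the factor -10; dividing through by -10 gives  (1 - x^2) y'' - 2x y' + 42 y = 0.
This matches the Legendre equation (1 - x^2) y'' - 2x y' + n(n+1) y = 0 (note the -2x y' term) with n(n+1) = 42, so n = 6; the polynomial solution is P_6(x).
With y = sum_k a_k x^k, matching x^k gives (k+2)(k+1) a_{k+2} = [k(k+1) - n(n+1)] a_k = (k - 6)(k + 7) a_k. The right side vanishes at k = 6, so the series with the parity of 6 terminates at degree 6.
Standard normalization (P_n(1) = 1): leading coefficient (2n)!/(2^n (n!)^2) = 479001600/(64*518400) = 231/16, so a_6 = 231/16. Work downward with a_k = (k+1)(k+2) a_{k+2} / ((k - 6)(k + 7)):
  a_4 = (5)(6)(231/16) / ((4 - 6)(4 + 7)) = (3465/8)/(-22) = -315/16
  a_2 = (3)(4)(-315/16) / ((2 - 6)(2 + 7)) = (-945/4)/(-36) = 105/16
  a_0 = (1)(2)(105/16) / ((0 - 6)(0 + 7)) = (105/8)/(-42) = -5/16
Hence P_6(x) = 231 x^6/16 - 315 x^4/16 + 105 x^2/16 - 5/16.

P_6(x); series = 231 x^6/16 - 315 x^4/16 + 105 x^2/16 - 5/16


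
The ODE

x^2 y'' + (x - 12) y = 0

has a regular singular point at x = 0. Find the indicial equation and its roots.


Divide by x^2 to reach normal form y'' + P_1(x) y' + P_2(x) y = 0 with P_1(x) = 0 and P_2(x) = 1/x - 12/x^2.
x = 0 is a singular point because the y-coefficient 1/x - 12/x^2 has a pole at x = 0.
It is a regular singular point because x P_1(x) = p(x) = 0 and x^2 P_2(x) = q(x) = x - 12 are polynomials, hence analytic at x = 0.
p(0) = 0,  q(0) = -12.
Indicial equation: r(r-1) + p(0) r + q(0) = 0, i.e. r^2 + (p(0) - 1) r + q(0) = 0, i.e. r^2 - 1 r - 12 = 0.
Discriminant: (-1)^2 - 4(-12) = 49, so r = (1 ± 7)/2.
Solving: r_1 = 4, r_2 = -3.

indicial: r^2 - 1 r - 12 = 0; roots r_1 = 4, r_2 = -3


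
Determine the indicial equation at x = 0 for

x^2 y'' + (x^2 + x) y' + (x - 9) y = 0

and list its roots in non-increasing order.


Divide by x^2 to reach normal form y'' + P_1(x) y' + P_2(x) y = 0 with P_1(x) = 1 + 1/x and P_2(x) = 1/x - 9/x^2.
x = 0 is a singular point because the y'-coefficient 1 + 1/x has a pole at x = 0 and the y-coefficient 1/x - 9/x^2 has a pole at x = 0.
It is a regular singular point because x P_1(x) = p(x) = x + 1 and x^2 P_2(x) = q(x) = x - 9 are polynomials, hence analytic at x = 0.
p(0) = 1,  q(0) = -9.
Indicial equation: r(r-1) + p(0) r + q(0) = 0, i.e. r^2 + (p(0) - 1) r + q(0) = 0, i.e. r^2 - 9 = 0.
Discriminant: (0)^2 - 4(-9) = 36, so r = (0 ± 6)/2.
Solving: r_1 = 3, r_2 = -3.

indicial: r^2 - 9 = 0; roots r_1 = 3, r_2 = -3


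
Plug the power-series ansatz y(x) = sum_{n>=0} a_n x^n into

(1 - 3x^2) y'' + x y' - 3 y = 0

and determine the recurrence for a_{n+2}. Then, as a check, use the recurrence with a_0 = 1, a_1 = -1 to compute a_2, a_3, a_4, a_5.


Substitute y = sum_n a_n x^n.
(1 - 3 x^2) y'' contributes (n+2)(n+1) a_{n+2} - 3 n(n-1) a_n at x^n.
x y'(x) contributes n a_n at x^n.
-3 y(x) contributes -3 a_n at x^n.
Matching x^n: (n+2)(n+1) a_{n+2} + (-3 n(n-1) + n - 3) a_n = 0.
Thus a_{n+2} = (3 n(n-1) - n + 3) / ((n+1)(n+2)) * a_n.

Check with a_0 = 1, a_1 = -1 (apply the recurrence for n = 0, 1, 2, 3): a_0 = 1, a_1 = -1, a_2 = 3/2, a_3 = -1/3, a_4 = 7/8, a_5 = -3/10.

a_(n+2) = (3 n(n-1) - n + 3) / ((n+1)(n+2)) * a_n; check: a_0 = 1, a_1 = -1, a_2 = 3/2, a_3 = -1/3, a_4 = 7/8, a_5 = -3/10


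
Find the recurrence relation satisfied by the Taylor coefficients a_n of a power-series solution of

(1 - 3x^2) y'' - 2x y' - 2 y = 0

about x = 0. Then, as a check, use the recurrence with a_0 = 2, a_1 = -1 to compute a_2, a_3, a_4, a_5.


Substitute y = sum_n a_n x^n.
(1 - 3 x^2) y'' contributes (n+2)(n+1) a_{n+2} - 3 n(n-1) a_n at x^n.
-2 x y'(x) contributes -2 n a_n at x^n.
-2 y(x) contributes -2 a_n at x^n.
Matching x^n: (n+2)(n+1) a_{n+2} + (-3 n(n-1) - 2 n - 2) a_n = 0.
Thus a_{n+2} = (3 n(n-1) + 2 n + 2) / ((n+1)(n+2)) * a_n.

Check with a_0 = 2, a_1 = -1 (apply the recurrence for n = 0, 1, 2, 3): a_0 = 2, a_1 = -1, a_2 = 2, a_3 = -2/3, a_4 = 2, a_5 = -13/15.

a_(n+2) = (3 n(n-1) + 2 n + 2) / ((n+1)(n+2)) * a_n; check: a_0 = 2, a_1 = -1, a_2 = 2, a_3 = -2/3, a_4 = 2, a_5 = -13/15


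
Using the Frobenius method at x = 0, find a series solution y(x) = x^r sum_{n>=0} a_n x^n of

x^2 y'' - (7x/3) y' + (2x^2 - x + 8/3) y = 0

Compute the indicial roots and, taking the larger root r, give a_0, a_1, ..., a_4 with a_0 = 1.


Write in Frobenius form y'' + (p(x)/x) y' + (q(x)/x^2) y = 0:
  p(x) = -7/3,  q(x) = 2x^2 - x + 8/3.
Indicial equation: r(r-1) + (-7/3) r + (8/3) = 0 -> roots r_1 = 2, r_2 = 4/3.
Take r = r_1 = 2. Let y(x) = x^r sum_{n>=0} a_n x^n with a_0 = 1.
Substitute y = x^r sum a_n x^n and match x^{r+n}. The recurrence is
  D(n) a_n - 1 a_{n-1} + 2 a_{n-2} = 0,  where D(n) = (r+n)(r+n-1) + (-7/3)(r+n) + (8/3).
  a_n = [1 a_{n-1} - 2 a_{n-2}] / D(n).
Since the indicial polynomial factors as (r - r_1)(r - r_2), D(n) = (r_1 + n - r_1)(r_1 + n - r_2) = n(n + 2/3).
Evaluating step by step (a_0 = 1):
  n = 1: D(1) = 1(1 + 2/3) = 5/3; numerator = 1(1) = 1; a_1 = (1)/(5/3) = 3/5
  n = 2: D(2) = 2(2 + 2/3) = 16/3; numerator = 1(3/5) - 2(1) = -7/5; a_2 = (-7/5)/(16/3) = -21/80
  n = 3: D(3) = 3(3 + 2/3) = 11; numerator = 1(-21/80) - 2(3/5) = -117/80; a_3 = (-117/80)/(11) = -117/880
  n = 4: D(4) = 4(4 + 2/3) = 56/3; numerator = 1(-117/880) - 2(-21/80) = 69/176; a_4 = (69/176)/(56/3) = 207/9856

r = 2; a_0 = 1; a_1 = 3/5; a_2 = -21/80; a_3 = -117/880; a_4 = 207/9856


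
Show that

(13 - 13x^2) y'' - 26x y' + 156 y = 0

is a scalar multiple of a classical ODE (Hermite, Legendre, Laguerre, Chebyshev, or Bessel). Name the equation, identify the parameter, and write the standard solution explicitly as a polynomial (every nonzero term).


All three coefficients share the factor 13; dividing through by 13 gives  (1 - x^2) y'' - 2x y' + 12 y = 0.
This matches the Legendre equation (1 - x^2) y'' - 2x y' + n(n+1) y = 0 (note the -2x y' term) with n(n+1) = 12, so n = 3; the polynomial solution is P_3(x).
With y = sum_k a_k x^k, matching x^k gives (k+2)(k+1) a_{k+2} = [k(k+1) - n(n+1)] a_k = (k - 3)(k + 4) a_k. The right side vanishes at k = 3, so the series with the parity of 3 terminates at degree 3.
Standard normalization (P_n(1) = 1): leading coefficient (2n)!/(2^n (n!)^2) = 720/(8*36) = 5/2, so a_3 = 5/2. Work downward with a_k = (k+1)(k+2) a_{k+2} / ((k - 3)(k + 4)):
  a_1 = (2)(3)(5/2) / ((1 - 3)(1 + 4)) = 15/(-10) = -3/2
Hence P_3(x) = 5 x^3/2 - 3 x/2.

P_3(x); series = 5 x^3/2 - 3 x/2


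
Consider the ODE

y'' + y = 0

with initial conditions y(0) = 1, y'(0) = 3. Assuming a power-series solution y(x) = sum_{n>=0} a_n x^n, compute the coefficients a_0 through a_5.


Ansatz: y(x) = sum_{n>=0} a_n x^n, so y'(x) = sum_{n>=1} n a_n x^(n-1) and y''(x) = sum_{n>=2} n(n-1) a_n x^(n-2).
Substitute into P(x) y'' + Q(x) y' + R(x) y = 0 with P(x) = 1, Q(x) = 0, R(x) = 1, and match powers of x.
Initial conditions: a_0 = 1, a_1 = 3.
Setting the coefficient of each power of x to zero and solving order by order (substituting the coefficients already found):
  x^0: 2 a_2 + a_0 = 0  ->  2 a_2 = -a_0 = -1  ->  a_2 = -1/2
  x^1: 6 a_3 + a_1 = 0  ->  6 a_3 = -a_1 = -3  ->  a_3 = -1/2
  x^2: 12 a_4 + a_2 = 0  ->  12 a_4 = -a_2 = 1/2  ->  a_4 = 1/24
  x^3: 20 a_5 + a_3 = 0  ->  20 a_5 = -a_3 = 1/2  ->  a_5 = 1/40
Truncated series: y(x) = 1 + 3 x - (1/2) x^2 - (1/2) x^3 + (1/24) x^4 + (1/40) x^5 + O(x^6).

a_0 = 1; a_1 = 3; a_2 = -1/2; a_3 = -1/2; a_4 = 1/24; a_5 = 1/40


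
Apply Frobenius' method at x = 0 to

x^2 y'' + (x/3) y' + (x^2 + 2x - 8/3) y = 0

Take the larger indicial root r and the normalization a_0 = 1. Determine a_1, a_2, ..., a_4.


Write in Frobenius form y'' + (p(x)/x) y' + (q(x)/x^2) y = 0:
  p(x) = 1/3,  q(x) = x^2 + 2x - 8/3.
Indicial equation: r(r-1) + (1/3) r + (-8/3) = 0 -> roots r_1 = 2, r_2 = -4/3.
Take r = r_1 = 2. Let y(x) = x^r sum_{n>=0} a_n x^n with a_0 = 1.
Substitute y = x^r sum a_n x^n and match x^{r+n}. The recurrence is
  D(n) a_n + 2 a_{n-1} + 1 a_{n-2} = 0,  where D(n) = (r+n)(r+n-1) + (1/3)(r+n) + (-8/3).
  a_n = [-2 a_{n-1} - 1 a_{n-2}] / D(n).
Since the indicial polynomial factors as (r - r_1)(r - r_2), D(n) = (r_1 + n - r_1)(r_1 + n - r_2) = n(n + 10/3).
Evaluating step by step (a_0 = 1):
  n = 1: D(1) = 1(1 + 10/3) = 13/3; numerator = -2(1) = -2; a_1 = (-2)/(13/3) = -6/13
  n = 2: D(2) = 2(2 + 10/3) = 32/3; numerator = -2(-6/13) - 1(1) = -1/13; a_2 = (-1/13)/(32/3) = -3/416
  n = 3: D(3) = 3(3 + 10/3) = 19; numerator = -2(-3/416) - 1(-6/13) = 99/208; a_3 = (99/208)/(19) = 99/3952
  n = 4: D(4) = 4(4 + 10/3) = 88/3; numerator = -2(99/3952) - 1(-3/416) = -339/7904; a_4 = (-339/7904)/(88/3) = -1017/695552

r = 2; a_0 = 1; a_1 = -6/13; a_2 = -3/416; a_3 = 99/3952; a_4 = -1017/695552


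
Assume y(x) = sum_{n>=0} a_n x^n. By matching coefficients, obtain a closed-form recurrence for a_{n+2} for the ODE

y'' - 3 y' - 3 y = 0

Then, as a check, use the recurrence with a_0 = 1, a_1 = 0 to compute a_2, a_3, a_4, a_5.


Substitute y = sum_n a_n x^n.
y''(x) has coefficient (n+2)(n+1) a_{n+2} at x^n;
-3 y'(x) has coefficient -3 (n+1) a_{n+1} at x^n;
-3 y(x) has coefficient -3 a_n at x^n.
Matching x^n: (n+2)(n+1) a_{n+2} - 3 (n+1) a_{n+1} - 3 a_n = 0.
Thus a_{n+2} = [3 (n+1) a_{n+1} + 3 a_n] / ((n+1)(n+2)).

Check with a_0 = 1, a_1 = 0 (apply the recurrence for n = 0, 1, 2, 3): a_0 = 1, a_1 = 0, a_2 = 3/2, a_3 = 3/2, a_4 = 3/2, a_5 = 9/8.

a_(n+2) = [3 (n+1) a_(n+1) + 3 a_n] / ((n+1)(n+2)); check: a_0 = 1, a_1 = 0, a_2 = 3/2, a_3 = 3/2, a_4 = 3/2, a_5 = 9/8


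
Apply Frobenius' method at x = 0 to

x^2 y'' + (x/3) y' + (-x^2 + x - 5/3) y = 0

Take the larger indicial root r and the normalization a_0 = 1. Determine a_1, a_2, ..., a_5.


Write in Frobenius form y'' + (p(x)/x) y' + (q(x)/x^2) y = 0:
  p(x) = 1/3,  q(x) = -x^2 + x - 5/3.
Indicial equation: r(r-1) + (1/3) r + (-5/3) = 0 -> roots r_1 = 5/3, r_2 = -1.
Take r = r_1 = 5/3. Let y(x) = x^r sum_{n>=0} a_n x^n with a_0 = 1.
Substitute y = x^r sum a_n x^n and match x^{r+n}. The recurrence is
  D(n) a_n + 1 a_{n-1} - 1 a_{n-2} = 0,  where D(n) = (r+n)(r+n-1) + (1/3)(r+n) + (-5/3).
  a_n = [-1 a_{n-1} + 1 a_{n-2}] / D(n).
Since the indicial polynomial factors as (r - r_1)(r - r_2), D(n) = (r_1 + n - r_1)(r_1 + n - r_2) = n(n + 8/3).
Evaluating step by step (a_0 = 1):
  n = 1: D(1) = 1(1 + 8/3) = 11/3; numerator = -1(1) = -1; a_1 = (-1)/(11/3) = -3/11
  n = 2: D(2) = 2(2 + 8/3) = 28/3; numerator = -1(-3/11) + 1(1) = 14/11; a_2 = (14/11)/(28/3) = 3/22
  n = 3: D(3) = 3(3 + 8/3) = 17; numerator = -1(3/22) + 1(-3/11) = -9/22; a_3 = (-9/22)/(17) = -9/374
  n = 4: D(4) = 4(4 + 8/3) = 80/3; numerator = -1(-9/374) + 1(3/22) = 30/187; a_4 = (30/187)/(80/3) = 9/1496
  n = 5: D(5) = 5(5 + 8/3) = 115/3; numerator = -1(9/1496) + 1(-9/374) = -45/1496; a_5 = (-45/1496)/(115/3) = -27/34408

r = 5/3; a_0 = 1; a_1 = -3/11; a_2 = 3/22; a_3 = -9/374; a_4 = 9/1496; a_5 = -27/34408


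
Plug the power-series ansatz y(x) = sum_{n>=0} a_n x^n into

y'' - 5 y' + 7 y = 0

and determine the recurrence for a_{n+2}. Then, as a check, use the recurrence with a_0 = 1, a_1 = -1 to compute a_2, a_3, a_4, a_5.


Substitute y = sum_n a_n x^n.
y''(x) has coefficient (n+2)(n+1) a_{n+2} at x^n;
-5 y'(x) has coefficient -5 (n+1) a_{n+1} at x^n;
7 y(x) has coefficient 7 a_n at x^n.
Matching x^n: (n+2)(n+1) a_{n+2} - 5 (n+1) a_{n+1} + 7 a_n = 0.
Thus a_{n+2} = [5 (n+1) a_{n+1} - 7 a_n] / ((n+1)(n+2)).

Check with a_0 = 1, a_1 = -1 (apply the recurrence for n = 0, 1, 2, 3): a_0 = 1, a_1 = -1, a_2 = -6, a_3 = -53/6, a_4 = -181/24, a_5 = -89/20.

a_(n+2) = [5 (n+1) a_(n+1) - 7 a_n] / ((n+1)(n+2)); check: a_0 = 1, a_1 = -1, a_2 = -6, a_3 = -53/6, a_4 = -181/24, a_5 = -89/20


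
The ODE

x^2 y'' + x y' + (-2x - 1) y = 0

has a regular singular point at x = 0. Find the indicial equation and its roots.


Divide by x^2 to reach normal form y'' + P_1(x) y' + P_2(x) y = 0 with P_1(x) = 1/x and P_2(x) = -2/x - 1/x^2.
x = 0 is a singular point because the y'-coefficient 1/x has a pole at x = 0 and the y-coefficient -2/x - 1/x^2 has a pole at x = 0.
It is a regular singular point because x P_1(x) = p(x) = 1 and x^2 P_2(x) = q(x) = -2x - 1 are polynomials, hence analytic at x = 0.
p(0) = 1,  q(0) = -1.
Indicial equation: r(r-1) + p(0) r + q(0) = 0, i.e. r^2 + (p(0) - 1) r + q(0) = 0, i.e. r^2 - 1 = 0.
Discriminant: (0)^2 - 4(-1) = 4, so r = (0 ± 2)/2.
Solving: r_1 = 1, r_2 = -1.

indicial: r^2 - 1 = 0; roots r_1 = 1, r_2 = -1


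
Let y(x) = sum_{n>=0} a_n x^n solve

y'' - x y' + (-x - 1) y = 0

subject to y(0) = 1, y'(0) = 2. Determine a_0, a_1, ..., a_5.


Ansatz: y(x) = sum_{n>=0} a_n x^n, so y'(x) = sum_{n>=1} n a_n x^(n-1) and y''(x) = sum_{n>=2} n(n-1) a_n x^(n-2).
Substitute into P(x) y'' + Q(x) y' + R(x) y = 0 with P(x) = 1, Q(x) = -x, R(x) = -x - 1, and match powers of x.
Initial conditions: a_0 = 1, a_1 = 2.
Setting the coefficient of each power of x to zero and solving order by order (substituting the coefficients already found):
  x^0: 2 a_2 - a_0 = 0  ->  2 a_2 = a_0 = 1  ->  a_2 = 1/2
  x^1: 6 a_3 - 2 a_1 - a_0 = 0  ->  6 a_3 = 2 a_1 + a_0 = 5  ->  a_3 = 5/6
  x^2: 12 a_4 - 3 a_2 - a_1 = 0  ->  12 a_4 = 3 a_2 + a_1 = 7/2  ->  a_4 = 7/24
  x^3: 20 a_5 - 4 a_3 - a_2 = 0  ->  20 a_5 = 4 a_3 + a_2 = 23/6  ->  a_5 = 23/120
Truncated series: y(x) = 1 + 2 x + (1/2) x^2 + (5/6) x^3 + (7/24) x^4 + (23/120) x^5 + O(x^6).

a_0 = 1; a_1 = 2; a_2 = 1/2; a_3 = 5/6; a_4 = 7/24; a_5 = 23/120


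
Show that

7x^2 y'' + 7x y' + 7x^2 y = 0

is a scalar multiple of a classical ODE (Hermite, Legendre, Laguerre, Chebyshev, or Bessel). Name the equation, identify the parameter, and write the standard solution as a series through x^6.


All three coefficients share the factor 7; dividing through by 7 gives  x^2 y'' + x y' + x^2 y = 0.
This matches the Bessel equation x^2 y'' + x y' + (x^2 - nu^2) y = 0 with nu^2 = 0, so nu = 0; the solution bounded at x = 0 is J_0(x).
Frobenius at x = 0: indicial roots ±nu; for r = nu the recurrence k(k + 2nu) c_k = -c_{k-2} gives the standard series J_nu(x) = sum_{k>=0} (-1)^k / (k! (k+nu)!) (x/2)^(2k+nu). Evaluate the first 4 terms:
  k = 0: (-1)^0 / (0! * 0! * 2^0) x^0 = 1/(1*1*1) x^0 = (1) x^0
  k = 1: (-1)^1 / (1! * 1! * 2^2) x^2 = -1/(1*1*4) x^2 = (-1/4) x^2
  k = 2: (-1)^2 / (2! * 2! * 2^4) x^4 = 1/(2*2*16) x^4 = (1/64) x^4
  k = 3: (-1)^3 / (3! * 3! * 2^6) x^6 = -1/(6*6*64) x^6 = (-1/2304) x^6
Hence J_0(x) = -x^6/2304 + x^4/64 - x^2/4 + 1 + ....

J_0(x); series = -x^6/2304 + x^4/64 - x^2/4 + 1


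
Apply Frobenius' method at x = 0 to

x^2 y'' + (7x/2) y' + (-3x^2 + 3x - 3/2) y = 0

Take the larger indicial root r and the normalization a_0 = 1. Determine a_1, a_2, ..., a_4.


Write in Frobenius form y'' + (p(x)/x) y' + (q(x)/x^2) y = 0:
  p(x) = 7/2,  q(x) = -3x^2 + 3x - 3/2.
Indicial equation: r(r-1) + (7/2) r + (-3/2) = 0 -> roots r_1 = 1/2, r_2 = -3.
Take r = r_1 = 1/2. Let y(x) = x^r sum_{n>=0} a_n x^n with a_0 = 1.
Substitute y = x^r sum a_n x^n and match x^{r+n}. The recurrence is
  D(n) a_n + 3 a_{n-1} - 3 a_{n-2} = 0,  where D(n) = (r+n)(r+n-1) + (7/2)(r+n) + (-3/2).
  a_n = [-3 a_{n-1} + 3 a_{n-2}] / D(n).
Since the indicial polynomial factors as (r - r_1)(r - r_2), D(n) = (r_1 + n - r_1)(r_1 + n - r_2) = n(n + 7/2).
Evaluating step by step (a_0 = 1):
  n = 1: D(1) = 1(1 + 7/2) = 9/2; numerator = -3(1) = -3; a_1 = (-3)/(9/2) = -2/3
  n = 2: D(2) = 2(2 + 7/2) = 11; numerator = -3(-2/3) + 3(1) = 5; a_2 = (5)/(11) = 5/11
  n = 3: D(3) = 3(3 + 7/2) = 39/2; numerator = -3(5/11) + 3(-2/3) = -37/11; a_3 = (-37/11)/(39/2) = -74/429
  n = 4: D(4) = 4(4 + 7/2) = 30; numerator = -3(-74/429) + 3(5/11) = 269/143; a_4 = (269/143)/(30) = 269/4290

r = 1/2; a_0 = 1; a_1 = -2/3; a_2 = 5/11; a_3 = -74/429; a_4 = 269/4290


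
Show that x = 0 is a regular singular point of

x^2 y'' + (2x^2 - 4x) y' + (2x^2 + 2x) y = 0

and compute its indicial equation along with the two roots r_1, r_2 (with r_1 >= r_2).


Divide by x^2 to reach normal form y'' + P_1(x) y' + P_2(x) y = 0 with P_1(x) = 2 - 4/x and P_2(x) = 2 + 2/x.
x = 0 is a singular point because the y'-coefficient 2 - 4/x has a pole at x = 0 and the y-coefficient 2 + 2/x has a pole at x = 0.
It is a regular singular point because x P_1(x) = p(x) = 2x - 4 and x^2 P_2(x) = q(x) = 2x^2 + 2x are polynomials, hence analytic at x = 0.
p(0) = -4,  q(0) = 0.
Indicial equation: r(r-1) + p(0) r + q(0) = 0, i.e. r^2 + (p(0) - 1) r + q(0) = 0, i.e. r^2 - 5 r = 0.
Discriminant: (-5)^2 - 4(0) = 25, so r = (5 ± 5)/2.
Solving: r_1 = 5, r_2 = 0.

indicial: r^2 - 5 r = 0; roots r_1 = 5, r_2 = 0


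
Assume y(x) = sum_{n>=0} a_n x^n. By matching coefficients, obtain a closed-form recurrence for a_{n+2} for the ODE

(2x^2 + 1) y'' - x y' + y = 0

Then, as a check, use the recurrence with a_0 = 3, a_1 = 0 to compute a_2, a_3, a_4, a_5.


Substitute y = sum_n a_n x^n.
(1 + 2 x^2) y'' contributes (n+2)(n+1) a_{n+2} + 2 n(n-1) a_n at x^n.
-x y'(x) contributes -n a_n at x^n.
y(x) contributes 1 a_n at x^n.
Matching x^n: (n+2)(n+1) a_{n+2} + (2 n(n-1) - n + 1) a_n = 0.
Thus a_{n+2} = (-2 n(n-1) + n - 1) / ((n+1)(n+2)) * a_n.

Check with a_0 = 3, a_1 = 0 (apply the recurrence for n = 0, 1, 2, 3): a_0 = 3, a_1 = 0, a_2 = -3/2, a_3 = 0, a_4 = 3/8, a_5 = 0.

a_(n+2) = (-2 n(n-1) + n - 1) / ((n+1)(n+2)) * a_n; check: a_0 = 3, a_1 = 0, a_2 = -3/2, a_3 = 0, a_4 = 3/8, a_5 = 0


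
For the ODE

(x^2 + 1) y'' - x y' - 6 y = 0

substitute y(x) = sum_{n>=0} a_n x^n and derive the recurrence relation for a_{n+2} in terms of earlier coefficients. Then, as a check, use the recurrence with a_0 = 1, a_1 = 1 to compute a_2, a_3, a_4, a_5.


Substitute y = sum_n a_n x^n.
(1 + 1 x^2) y'' contributes (n+2)(n+1) a_{n+2} + n(n-1) a_n at x^n.
-x y'(x) contributes -n a_n at x^n.
-6 y(x) contributes -6 a_n at x^n.
Matching x^n: (n+2)(n+1) a_{n+2} + (n(n-1) - n - 6) a_n = 0.
Thus a_{n+2} = (-n(n-1) + n + 6) / ((n+1)(n+2)) * a_n.

Check with a_0 = 1, a_1 = 1 (apply the recurrence for n = 0, 1, 2, 3): a_0 = 1, a_1 = 1, a_2 = 3, a_3 = 7/6, a_4 = 3/2, a_5 = 7/40.

a_(n+2) = (-n(n-1) + n + 6) / ((n+1)(n+2)) * a_n; check: a_0 = 1, a_1 = 1, a_2 = 3, a_3 = 7/6, a_4 = 3/2, a_5 = 7/40


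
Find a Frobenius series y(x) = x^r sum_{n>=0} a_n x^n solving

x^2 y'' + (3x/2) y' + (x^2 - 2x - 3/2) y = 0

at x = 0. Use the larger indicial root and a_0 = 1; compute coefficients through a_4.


Write in Frobenius form y'' + (p(x)/x) y' + (q(x)/x^2) y = 0:
  p(x) = 3/2,  q(x) = x^2 - 2x - 3/2.
Indicial equation: r(r-1) + (3/2) r + (-3/2) = 0 -> roots r_1 = 1, r_2 = -3/2.
Take r = r_1 = 1. Let y(x) = x^r sum_{n>=0} a_n x^n with a_0 = 1.
Substitute y = x^r sum a_n x^n and match x^{r+n}. The recurrence is
  D(n) a_n - 2 a_{n-1} + 1 a_{n-2} = 0,  where D(n) = (r+n)(r+n-1) + (3/2)(r+n) + (-3/2).
  a_n = [2 a_{n-1} - 1 a_{n-2}] / D(n).
Since the indicial polynomial factors as (r - r_1)(r - r_2), D(n) = (r_1 + n - r_1)(r_1 + n - r_2) = n(n + 5/2).
Evaluating step by step (a_0 = 1):
  n = 1: D(1) = 1(1 + 5/2) = 7/2; numerator = 2(1) = 2; a_1 = (2)/(7/2) = 4/7
  n = 2: D(2) = 2(2 + 5/2) = 9; numerator = 2(4/7) - 1(1) = 1/7; a_2 = (1/7)/(9) = 1/63
  n = 3: D(3) = 3(3 + 5/2) = 33/2; numerator = 2(1/63) - 1(4/7) = -34/63; a_3 = (-34/63)/(33/2) = -68/2079
  n = 4: D(4) = 4(4 + 5/2) = 26; numerator = 2(-68/2079) - 1(1/63) = -169/2079; a_4 = (-169/2079)/(26) = -13/4158

r = 1; a_0 = 1; a_1 = 4/7; a_2 = 1/63; a_3 = -68/2079; a_4 = -13/4158


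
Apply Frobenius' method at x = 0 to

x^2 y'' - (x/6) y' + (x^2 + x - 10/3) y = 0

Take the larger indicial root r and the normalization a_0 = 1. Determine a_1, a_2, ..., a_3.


Write in Frobenius form y'' + (p(x)/x) y' + (q(x)/x^2) y = 0:
  p(x) = -1/6,  q(x) = x^2 + x - 10/3.
Indicial equation: r(r-1) + (-1/6) r + (-10/3) = 0 -> roots r_1 = 5/2, r_2 = -4/3.
Take r = r_1 = 5/2. Let y(x) = x^r sum_{n>=0} a_n x^n with a_0 = 1.
Substitute y = x^r sum a_n x^n and match x^{r+n}. The recurrence is
  D(n) a_n + 1 a_{n-1} + 1 a_{n-2} = 0,  where D(n) = (r+n)(r+n-1) + (-1/6)(r+n) + (-10/3).
  a_n = [-1 a_{n-1} - 1 a_{n-2}] / D(n).
Since the indicial polynomial factors as (r - r_1)(r - r_2), D(n) = (r_1 + n - r_1)(r_1 + n - r_2) = n(n + 23/6).
Evaluating step by step (a_0 = 1):
  n = 1: D(1) = 1(1 + 23/6) = 29/6; numerator = -1(1) = -1; a_1 = (-1)/(29/6) = -6/29
  n = 2: D(2) = 2(2 + 23/6) = 35/3; numerator = -1(-6/29) - 1(1) = -23/29; a_2 = (-23/29)/(35/3) = -69/1015
  n = 3: D(3) = 3(3 + 23/6) = 41/2; numerator = -1(-69/1015) - 1(-6/29) = 279/1015; a_3 = (279/1015)/(41/2) = 558/41615

r = 5/2; a_0 = 1; a_1 = -6/29; a_2 = -69/1015; a_3 = 558/41615


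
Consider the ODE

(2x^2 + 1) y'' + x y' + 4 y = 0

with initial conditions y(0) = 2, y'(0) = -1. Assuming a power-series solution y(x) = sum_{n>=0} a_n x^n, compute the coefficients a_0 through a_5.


Ansatz: y(x) = sum_{n>=0} a_n x^n, so y'(x) = sum_{n>=1} n a_n x^(n-1) and y''(x) = sum_{n>=2} n(n-1) a_n x^(n-2).
Substitute into P(x) y'' + Q(x) y' + R(x) y = 0 with P(x) = 2x^2 + 1, Q(x) = x, R(x) = 4, and match powers of x.
Initial conditions: a_0 = 2, a_1 = -1.
Setting the coefficient of each power of x to zero and solving order by order (substituting the coefficients already found):
  x^0: 2 a_2 + 4 a_0 = 0  ->  2 a_2 = -4 a_0 = -8  ->  a_2 = -4
  x^1: 6 a_3 + 5 a_1 = 0  ->  6 a_3 = -5 a_1 = 5  ->  a_3 = 5/6
  x^2: 12 a_4 + 10 a_2 = 0  ->  12 a_4 = -10 a_2 = 40  ->  a_4 = 10/3
  x^3: 20 a_5 + 19 a_3 = 0  ->  20 a_5 = -19 a_3 = -95/6  ->  a_5 = -19/24
Truncated series: y(x) = 2 - x - 4 x^2 + (5/6) x^3 + (10/3) x^4 - (19/24) x^5 + O(x^6).

a_0 = 2; a_1 = -1; a_2 = -4; a_3 = 5/6; a_4 = 10/3; a_5 = -19/24


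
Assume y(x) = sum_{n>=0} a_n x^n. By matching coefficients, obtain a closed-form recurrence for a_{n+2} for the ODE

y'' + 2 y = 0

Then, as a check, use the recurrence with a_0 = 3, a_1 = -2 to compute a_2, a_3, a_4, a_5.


Substitute y = sum_n a_n x^n into y'' + (const) y = 0.
y''(x) = sum_{n>=0} (n+2)(n+1) a_{n+2} x^n.
The ODE becomes sum_n [(n+2)(n+1) a_{n+2} + 2 a_n] x^n = 0.
Setting each coefficient to zero gives the recurrence:
  (n+2)(n+1) a_{n+2} + 2 a_n = 0,
  a_{n+2} = -2 / ((n+1)(n+2)) a_n.

Check with a_0 = 3, a_1 = -2 (apply the recurrence for n = 0, 1, 2, 3): a_0 = 3, a_1 = -2, a_2 = -3, a_3 = 2/3, a_4 = 1/2, a_5 = -1/15.

a_{n+2} = -2/((n+1)(n+2)) * a_n; check: a_0 = 3, a_1 = -2, a_2 = -3, a_3 = 2/3, a_4 = 1/2, a_5 = -1/15


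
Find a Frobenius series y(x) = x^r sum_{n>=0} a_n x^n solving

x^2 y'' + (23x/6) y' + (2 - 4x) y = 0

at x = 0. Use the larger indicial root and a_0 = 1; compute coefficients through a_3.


Write in Frobenius form y'' + (p(x)/x) y' + (q(x)/x^2) y = 0:
  p(x) = 23/6,  q(x) = 2 - 4x.
Indicial equation: r(r-1) + (23/6) r + (2) = 0 -> roots r_1 = -4/3, r_2 = -3/2.
Take r = r_1 = -4/3. Let y(x) = x^r sum_{n>=0} a_n x^n with a_0 = 1.
Substitute y = x^r sum a_n x^n and match x^{r+n}. The recurrence is
  D(n) a_n - 4 a_{n-1} = 0,  where D(n) = (r+n)(r+n-1) + (23/6)(r+n) + (2).
  a_n = 4 / D(n) * a_{n-1}.
Since the indicial polynomial factors as (r - r_1)(r - r_2), D(n) = (r_1 + n - r_1)(r_1 + n - r_2) = n(n + 1/6).
Evaluating step by step (a_0 = 1):
  n = 1: D(1) = 1(1 + 1/6) = 7/6; numerator = 4(1) = 4; a_1 = (4)/(7/6) = 24/7
  n = 2: D(2) = 2(2 + 1/6) = 13/3; numerator = 4(24/7) = 96/7; a_2 = (96/7)/(13/3) = 288/91
  n = 3: D(3) = 3(3 + 1/6) = 19/2; numerator = 4(288/91) = 1152/91; a_3 = (1152/91)/(19/2) = 2304/1729

r = -4/3; a_0 = 1; a_1 = 24/7; a_2 = 288/91; a_3 = 2304/1729


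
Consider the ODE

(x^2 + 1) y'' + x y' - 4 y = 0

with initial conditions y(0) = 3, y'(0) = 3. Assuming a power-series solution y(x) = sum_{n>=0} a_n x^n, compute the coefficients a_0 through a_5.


Ansatz: y(x) = sum_{n>=0} a_n x^n, so y'(x) = sum_{n>=1} n a_n x^(n-1) and y''(x) = sum_{n>=2} n(n-1) a_n x^(n-2).
Substitute into P(x) y'' + Q(x) y' + R(x) y = 0 with P(x) = x^2 + 1, Q(x) = x, R(x) = -4, and match powers of x.
Initial conditions: a_0 = 3, a_1 = 3.
Setting the coefficient of each power of x to zero and solving order by order (substituting the coefficients already found):
  x^0: 2 a_2 - 4 a_0 = 0  ->  2 a_2 = 4 a_0 = 12  ->  a_2 = 6
  x^1: 6 a_3 - 3 a_1 = 0  ->  6 a_3 = 3 a_1 = 9  ->  a_3 = 3/2
  x^2: 12 a_4 = 0  ->  a_4 = 0
  x^3: 20 a_5 + 5 a_3 = 0  ->  20 a_5 = -5 a_3 = -15/2  ->  a_5 = -3/8
Truncated series: y(x) = 3 + 3 x + 6 x^2 + (3/2) x^3 - (3/8) x^5 + O(x^6).

a_0 = 3; a_1 = 3; a_2 = 6; a_3 = 3/2; a_4 = 0; a_5 = -3/8


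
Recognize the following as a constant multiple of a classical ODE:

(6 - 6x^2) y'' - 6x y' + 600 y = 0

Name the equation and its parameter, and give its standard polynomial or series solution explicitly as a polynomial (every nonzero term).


All three coefficients share the factor 6; dividing through by 6 gives  (1 - x^2) y'' - x y' + 100 y = 0.
This matches the Chebyshev equation (1 - x^2) y'' - x y' + n^2 y = 0 (note the -x y' term, not -2x y') with n^2 = 100, so n = 10; the polynomial solution is T_10(x).
With y = sum_k a_k x^k, matching x^k gives (k+2)(k+1) a_{k+2} = (k^2 - n^2) a_k = (k - 10)(k + 10) a_k. The right side vanishes at k = 10, so the series with the parity of 10 terminates at degree 10.
Standard normalization: leading coefficient of T_n is 2^(n-1), so a_10 = 2^9 = 512. Work downward with a_k = (k+1)(k+2) a_{k+2} / ((k - 10)(k + 10)):
  a_8 = (9)(10)(512) / ((8 - 10)(8 + 10)) = 46080/(-36) = -1280
  a_6 = (7)(8)(-1280) / ((6 - 10)(6 + 10)) = -71680/(-64) = 1120
  a_4 = (5)(6)(1120) / ((4 - 10)(4 + 10)) = 33600/(-84) = -400
  a_2 = (3)(4)(-400) / ((2 - 10)(2 + 10)) = -4800/(-96) = 50
  a_0 = (1)(2)(50) / ((0 - 10)(0 + 10)) = 100/(-100) = -1
Hence T_10(x) = 512 x^10 - 1280 x^8 + 1120 x^6 - 400 x^4 + 50 x^2 - 1.

T_10(x); series = 512 x^10 - 1280 x^8 + 1120 x^6 - 400 x^4 + 50 x^2 - 1


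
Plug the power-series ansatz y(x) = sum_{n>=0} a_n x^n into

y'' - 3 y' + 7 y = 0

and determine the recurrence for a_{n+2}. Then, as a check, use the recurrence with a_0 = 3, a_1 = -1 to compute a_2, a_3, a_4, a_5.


Substitute y = sum_n a_n x^n.
y''(x) has coefficient (n+2)(n+1) a_{n+2} at x^n;
-3 y'(x) has coefficient -3 (n+1) a_{n+1} at x^n;
7 y(x) has coefficient 7 a_n at x^n.
Matching x^n: (n+2)(n+1) a_{n+2} - 3 (n+1) a_{n+1} + 7 a_n = 0.
Thus a_{n+2} = [3 (n+1) a_{n+1} - 7 a_n] / ((n+1)(n+2)).

Check with a_0 = 3, a_1 = -1 (apply the recurrence for n = 0, 1, 2, 3): a_0 = 3, a_1 = -1, a_2 = -12, a_3 = -65/6, a_4 = -9/8, a_5 = 187/60.

a_(n+2) = [3 (n+1) a_(n+1) - 7 a_n] / ((n+1)(n+2)); check: a_0 = 3, a_1 = -1, a_2 = -12, a_3 = -65/6, a_4 = -9/8, a_5 = 187/60


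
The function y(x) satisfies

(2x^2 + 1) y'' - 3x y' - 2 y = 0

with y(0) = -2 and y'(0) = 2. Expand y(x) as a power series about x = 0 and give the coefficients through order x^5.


Ansatz: y(x) = sum_{n>=0} a_n x^n, so y'(x) = sum_{n>=1} n a_n x^(n-1) and y''(x) = sum_{n>=2} n(n-1) a_n x^(n-2).
Substitute into P(x) y'' + Q(x) y' + R(x) y = 0 with P(x) = 2x^2 + 1, Q(x) = -3x, R(x) = -2, and match powers of x.
Initial conditions: a_0 = -2, a_1 = 2.
Setting the coefficient of each power of x to zero and solving order by order (substituting the coefficients already found):
  x^0: 2 a_2 - 2 a_0 = 0  ->  2 a_2 = 2 a_0 = -4  ->  a_2 = -2
  x^1: 6 a_3 - 5 a_1 = 0  ->  6 a_3 = 5 a_1 = 10  ->  a_3 = 5/3
  x^2: 12 a_4 - 4 a_2 = 0  ->  12 a_4 = 4 a_2 = -8  ->  a_4 = -2/3
  x^3: 20 a_5 + a_3 = 0  ->  20 a_5 = -a_3 = -5/3  ->  a_5 = -1/12
Truncated series: y(x) = -2 + 2 x - 2 x^2 + (5/3) x^3 - (2/3) x^4 - (1/12) x^5 + O(x^6).

a_0 = -2; a_1 = 2; a_2 = -2; a_3 = 5/3; a_4 = -2/3; a_5 = -1/12


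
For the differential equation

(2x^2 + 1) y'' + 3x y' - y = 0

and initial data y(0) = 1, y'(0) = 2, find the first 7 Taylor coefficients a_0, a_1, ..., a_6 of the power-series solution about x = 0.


Ansatz: y(x) = sum_{n>=0} a_n x^n, so y'(x) = sum_{n>=1} n a_n x^(n-1) and y''(x) = sum_{n>=2} n(n-1) a_n x^(n-2).
Substitute into P(x) y'' + Q(x) y' + R(x) y = 0 with P(x) = 2x^2 + 1, Q(x) = 3x, R(x) = -1, and match powers of x.
Initial conditions: a_0 = 1, a_1 = 2.
Setting the coefficient of each power of x to zero and solving order by order (substituting the coefficients already found):
  x^0: 2 a_2 - a_0 = 0  ->  2 a_2 = a_0 = 1  ->  a_2 = 1/2
  x^1: 6 a_3 + 2 a_1 = 0  ->  6 a_3 = -2 a_1 = -4  ->  a_3 = -2/3
  x^2: 12 a_4 + 9 a_2 = 0  ->  12 a_4 = -9 a_2 = -9/2  ->  a_4 = -3/8
  x^3: 20 a_5 + 20 a_3 = 0  ->  20 a_5 = -20 a_3 = 40/3  ->  a_5 = 2/3
  x^4: 30 a_6 + 35 a_4 = 0  ->  30 a_6 = -35 a_4 = 105/8  ->  a_6 = 7/16
Truncated series: y(x) = 1 + 2 x + (1/2) x^2 - (2/3) x^3 - (3/8) x^4 + (2/3) x^5 + (7/16) x^6 + O(x^7).

a_0 = 1; a_1 = 2; a_2 = 1/2; a_3 = -2/3; a_4 = -3/8; a_5 = 2/3; a_6 = 7/16


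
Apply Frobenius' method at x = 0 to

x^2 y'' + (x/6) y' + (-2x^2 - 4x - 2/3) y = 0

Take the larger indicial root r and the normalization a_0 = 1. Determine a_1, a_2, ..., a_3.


Write in Frobenius form y'' + (p(x)/x) y' + (q(x)/x^2) y = 0:
  p(x) = 1/6,  q(x) = -2x^2 - 4x - 2/3.
Indicial equation: r(r-1) + (1/6) r + (-2/3) = 0 -> roots r_1 = 4/3, r_2 = -1/2.
Take r = r_1 = 4/3. Let y(x) = x^r sum_{n>=0} a_n x^n with a_0 = 1.
Substitute y = x^r sum a_n x^n and match x^{r+n}. The recurrence is
  D(n) a_n - 4 a_{n-1} - 2 a_{n-2} = 0,  where D(n) = (r+n)(r+n-1) + (1/6)(r+n) + (-2/3).
  a_n = [4 a_{n-1} + 2 a_{n-2}] / D(n).
Since the indicial polynomial factors as (r - r_1)(r - r_2), D(n) = (r_1 + n - r_1)(r_1 + n - r_2) = n(n + 11/6).
Evaluating step by step (a_0 = 1):
  n = 1: D(1) = 1(1 + 11/6) = 17/6; numerator = 4(1) = 4; a_1 = (4)/(17/6) = 24/17
  n = 2: D(2) = 2(2 + 11/6) = 23/3; numerator = 4(24/17) + 2(1) = 130/17; a_2 = (130/17)/(23/3) = 390/391
  n = 3: D(3) = 3(3 + 11/6) = 29/2; numerator = 4(390/391) + 2(24/17) = 2664/391; a_3 = (2664/391)/(29/2) = 5328/11339

r = 4/3; a_0 = 1; a_1 = 24/17; a_2 = 390/391; a_3 = 5328/11339
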